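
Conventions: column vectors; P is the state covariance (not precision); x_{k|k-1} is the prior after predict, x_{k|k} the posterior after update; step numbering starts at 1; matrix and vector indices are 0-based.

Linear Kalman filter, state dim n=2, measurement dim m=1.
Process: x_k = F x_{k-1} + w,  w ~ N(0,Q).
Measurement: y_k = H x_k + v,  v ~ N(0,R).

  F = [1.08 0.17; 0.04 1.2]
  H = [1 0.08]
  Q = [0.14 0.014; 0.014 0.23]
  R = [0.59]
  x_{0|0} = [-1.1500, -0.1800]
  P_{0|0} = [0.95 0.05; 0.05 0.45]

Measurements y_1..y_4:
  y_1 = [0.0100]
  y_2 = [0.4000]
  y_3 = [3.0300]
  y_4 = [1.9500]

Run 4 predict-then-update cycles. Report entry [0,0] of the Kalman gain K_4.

step 1: x^-=[-1.2726, -0.2620]  P^-=[1.2794 0.2120; 0.2120 0.8843]  S=[1.9090]  K=[0.6791; 0.1481]  nu=[1.3036]  x^+=[-0.3874, -0.0689]  P^+=[0.3991 0.0200; 0.0200 0.8424]
step 2: x^-=[-0.4301, -0.0982]  P^-=[0.6372 0.2291; 0.2291 1.4457]  S=[1.2731]  K=[0.5149; 0.2708]  nu=[0.8379]  x^+=[0.0014, 0.1287]  P^+=[0.2997 0.0516; 0.0516 1.3523]
step 3: x^-=[0.0234, 0.1545]  P^-=[0.5475 0.3700; 0.3700 2.1828]  S=[1.2107]  K=[0.4767; 0.4499]  nu=[2.9943]  x^+=[1.4507, 1.5015]  P^+=[0.2724 0.1104; 0.1104 1.9377]
step 4: x^-=[1.8221, 1.8599]  P^-=[0.5543 0.5649; 0.5649 3.0314]  S=[1.2541]  K=[0.4780; 0.6438]  nu=[-0.0208]  x^+=[1.8121, 1.8465]  P^+=[0.2677 0.1789; 0.1789 2.5115]

K[0,0] = 0.4780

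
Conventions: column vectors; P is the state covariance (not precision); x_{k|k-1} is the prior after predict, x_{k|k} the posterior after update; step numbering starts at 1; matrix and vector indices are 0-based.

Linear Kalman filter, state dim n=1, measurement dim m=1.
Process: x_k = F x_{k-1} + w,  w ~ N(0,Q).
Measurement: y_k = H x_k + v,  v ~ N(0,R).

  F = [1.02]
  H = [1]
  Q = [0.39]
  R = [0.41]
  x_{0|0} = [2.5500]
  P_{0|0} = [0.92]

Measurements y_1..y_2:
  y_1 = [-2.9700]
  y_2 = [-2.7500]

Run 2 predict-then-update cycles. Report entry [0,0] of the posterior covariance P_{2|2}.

P_post[0,0] = 0.2608

step 1: x^-=[2.6010]  P^-=[1.3472]  S=[1.7572]  K=[0.7667]  nu=[-5.5710]  x^+=[-1.6701]  P^+=[0.3143]
step 2: x^-=[-1.7035]  P^-=[0.7170]  S=[1.1270]  K=[0.6362]  nu=[-1.0465]  x^+=[-2.3693]  P^+=[0.2608]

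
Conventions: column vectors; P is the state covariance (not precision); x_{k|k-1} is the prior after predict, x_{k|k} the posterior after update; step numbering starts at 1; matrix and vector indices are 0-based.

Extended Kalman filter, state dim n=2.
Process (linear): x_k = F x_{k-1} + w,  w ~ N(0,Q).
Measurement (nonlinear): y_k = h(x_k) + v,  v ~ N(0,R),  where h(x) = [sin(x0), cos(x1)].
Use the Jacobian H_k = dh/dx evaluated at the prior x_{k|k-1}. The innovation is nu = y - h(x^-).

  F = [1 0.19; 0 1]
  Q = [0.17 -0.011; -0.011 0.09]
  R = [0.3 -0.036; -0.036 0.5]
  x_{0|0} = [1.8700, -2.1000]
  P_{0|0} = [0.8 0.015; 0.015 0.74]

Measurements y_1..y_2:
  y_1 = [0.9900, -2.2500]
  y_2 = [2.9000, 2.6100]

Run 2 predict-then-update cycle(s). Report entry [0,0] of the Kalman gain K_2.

step 1: x^-=[1.4710, -2.1000]  P^-=[1.0024 0.1446; 0.1446 0.8300]  H_jac=[0.0996 0.0000; 0.0000 0.8632]  S=[0.3100 -0.0236; -0.0236 1.1185]  K=[0.3312 0.1186; 0.0953 0.6426]  nu=[-0.0050, -1.7452]  x^+=[1.2624, -3.2219]  P^+=[0.9545 0.0549; 0.0549 0.3682]
step 2: x^-=[0.6502, -3.2219]  P^-=[1.1587 0.1138; 0.1138 0.4582]  H_jac=[0.7959 0.0000; 0.0000 -0.0802]  S=[1.0340 -0.0433; -0.0433 0.5029]  K=[0.8943 0.0588; 0.0849 -0.0658]  nu=[2.2946, 3.6068]  x^+=[2.9144, -3.2644]  P^+=[0.3344 0.0350; 0.0350 0.4481]

K[0,0] = 0.8943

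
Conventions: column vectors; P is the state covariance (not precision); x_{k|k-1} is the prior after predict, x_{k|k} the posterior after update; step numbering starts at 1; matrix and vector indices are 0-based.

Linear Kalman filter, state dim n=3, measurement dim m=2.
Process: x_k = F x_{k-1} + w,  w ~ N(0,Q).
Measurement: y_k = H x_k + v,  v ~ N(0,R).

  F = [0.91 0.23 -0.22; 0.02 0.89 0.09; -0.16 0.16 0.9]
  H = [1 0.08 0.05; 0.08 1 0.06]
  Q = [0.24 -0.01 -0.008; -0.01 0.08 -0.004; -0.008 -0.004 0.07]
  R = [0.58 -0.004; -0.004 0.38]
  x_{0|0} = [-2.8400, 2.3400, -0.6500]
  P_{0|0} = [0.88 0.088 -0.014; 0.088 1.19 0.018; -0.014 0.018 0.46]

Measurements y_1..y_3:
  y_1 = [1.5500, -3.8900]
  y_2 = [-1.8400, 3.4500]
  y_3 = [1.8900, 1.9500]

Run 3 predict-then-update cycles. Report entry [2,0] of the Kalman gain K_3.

step 1: x^-=[-1.9032, 1.9673, 0.2438]  P^-=[1.0946 0.3079 -0.1827; 0.3079 1.0326 0.2023; -0.1827 0.2023 0.5003]  S=[1.7150 0.4770; 0.4770 1.4932]  K=[0.6318 0.0557; 0.0378 0.7041; -0.1351 0.1889]  nu=[3.2836, -5.7197]  x^+=[-0.1475, -1.9358, -1.2802]  P^+=[0.3718 -0.0048 -0.1054; -0.0048 0.2645 0.0544; -0.1054 0.0544 0.4401]
step 2: x^-=[-0.2978, -1.8410, -1.4383]  P^-=[0.6179 0.0206 -0.2208; 0.0206 0.3014 0.1127; -0.2208 0.1127 0.4890]  S=[1.1832 0.0838; 0.0838 0.7018]  K=[0.5129 0.0197; 0.0114 0.4401; -0.1723 0.1978]  nu=[-1.3230, 5.4011]  x^+=[-0.8700, 0.5208, -0.1417]  P^+=[0.3047 -0.0113 -0.1272; -0.0113 0.1645 0.0601; -0.1272 0.0601 0.4321]
step 3: x^-=[-0.6408, 0.4334, 0.0950]  P^-=[0.5620 -0.0089 -0.2314; -0.0089 0.2227 0.1036; -0.2314 0.1036 0.4865]  S=[1.1209 0.0421; 0.0421 0.6168]  K=[0.4903 0.0024; -0.0014 0.3700; -0.1848 0.1979]  nu=[2.4913, 1.5622]  x^+=[0.5846, 1.0081, -0.0562]  P^+=[0.2924 -0.0164 -0.1342; -0.0164 0.1383 0.0610; -0.1342 0.0610 0.4272]

K[2,0] = -0.1848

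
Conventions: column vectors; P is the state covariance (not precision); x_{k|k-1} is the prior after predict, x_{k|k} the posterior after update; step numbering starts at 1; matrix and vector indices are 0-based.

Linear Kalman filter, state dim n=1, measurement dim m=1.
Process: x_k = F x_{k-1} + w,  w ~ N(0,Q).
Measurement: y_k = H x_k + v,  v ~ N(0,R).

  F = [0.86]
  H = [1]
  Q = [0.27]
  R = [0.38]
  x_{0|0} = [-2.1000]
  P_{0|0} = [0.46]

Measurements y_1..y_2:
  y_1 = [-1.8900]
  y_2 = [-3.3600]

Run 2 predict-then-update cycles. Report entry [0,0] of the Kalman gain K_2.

K[0,0] = 0.5384

step 1: x^-=[-1.8060]  P^-=[0.6102]  S=[0.9902]  K=[0.6162]  nu=[-0.0840]  x^+=[-1.8578]  P^+=[0.2342]
step 2: x^-=[-1.5977]  P^-=[0.4432]  S=[0.8232]  K=[0.5384]  nu=[-1.7623]  x^+=[-2.5465]  P^+=[0.2046]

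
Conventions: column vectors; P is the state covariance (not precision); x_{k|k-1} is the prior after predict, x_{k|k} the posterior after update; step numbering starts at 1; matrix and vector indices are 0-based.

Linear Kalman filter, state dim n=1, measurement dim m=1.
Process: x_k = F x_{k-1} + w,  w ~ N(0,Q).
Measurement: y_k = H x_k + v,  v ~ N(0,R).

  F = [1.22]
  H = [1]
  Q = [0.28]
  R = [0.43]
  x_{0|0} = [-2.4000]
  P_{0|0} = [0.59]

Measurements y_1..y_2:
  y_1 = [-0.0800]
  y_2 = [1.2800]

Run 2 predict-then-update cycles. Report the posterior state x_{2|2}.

x_post = [0.4328]

step 1: x^-=[-2.9280]  P^-=[1.1582]  S=[1.5882]  K=[0.7292]  nu=[2.8480]  x^+=[-0.8511]  P^+=[0.3136]
step 2: x^-=[-1.0384]  P^-=[0.7467]  S=[1.1767]  K=[0.6346]  nu=[2.3184]  x^+=[0.4328]  P^+=[0.2729]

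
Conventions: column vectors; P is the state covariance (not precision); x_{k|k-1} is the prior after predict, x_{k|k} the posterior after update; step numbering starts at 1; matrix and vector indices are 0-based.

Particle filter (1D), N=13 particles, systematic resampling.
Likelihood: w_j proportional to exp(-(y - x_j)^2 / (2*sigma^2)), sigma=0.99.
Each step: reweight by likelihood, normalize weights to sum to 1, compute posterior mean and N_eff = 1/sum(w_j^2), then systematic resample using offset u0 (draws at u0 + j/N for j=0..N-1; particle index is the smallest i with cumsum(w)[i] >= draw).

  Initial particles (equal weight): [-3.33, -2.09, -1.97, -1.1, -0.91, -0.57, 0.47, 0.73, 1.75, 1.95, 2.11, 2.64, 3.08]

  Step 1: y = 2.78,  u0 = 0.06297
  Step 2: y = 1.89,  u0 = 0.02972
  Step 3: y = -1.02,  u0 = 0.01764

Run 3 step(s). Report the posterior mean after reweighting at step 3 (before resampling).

post_mean = 1.8986

step 1: w=[0.0000, 0.0000, 0.0000, 0.0001, 0.0002, 0.0008, 0.0156, 0.0278, 0.1381, 0.1670, 0.1887, 0.2350, 0.2267]  mean=2.3109  Neff=5.2581  idx=[8, 8, 9, 9, 10, 10, 10, 11, 11, 11, 12, 12, 12]
step 2: w=[0.0933, 0.0933, 0.0941, 0.0941, 0.0919, 0.0919, 0.0919, 0.0707, 0.0707, 0.0707, 0.0458, 0.0458, 0.0458]  mean=2.2583  Neff=12.2321  idx=[0, 1, 1, 2, 3, 4, 5, 6, 6, 8, 9, 10, 11]
step 3: w=[0.1788, 0.1788, 0.1788, 0.0995, 0.0995, 0.0605, 0.0605, 0.0605, 0.0605, 0.0096, 0.0096, 0.0017, 0.0017]  mean=1.8986  Neff=7.6620  idx=[0, 0, 0, 1, 1, 2, 2, 3, 3, 4, 5, 7, 8]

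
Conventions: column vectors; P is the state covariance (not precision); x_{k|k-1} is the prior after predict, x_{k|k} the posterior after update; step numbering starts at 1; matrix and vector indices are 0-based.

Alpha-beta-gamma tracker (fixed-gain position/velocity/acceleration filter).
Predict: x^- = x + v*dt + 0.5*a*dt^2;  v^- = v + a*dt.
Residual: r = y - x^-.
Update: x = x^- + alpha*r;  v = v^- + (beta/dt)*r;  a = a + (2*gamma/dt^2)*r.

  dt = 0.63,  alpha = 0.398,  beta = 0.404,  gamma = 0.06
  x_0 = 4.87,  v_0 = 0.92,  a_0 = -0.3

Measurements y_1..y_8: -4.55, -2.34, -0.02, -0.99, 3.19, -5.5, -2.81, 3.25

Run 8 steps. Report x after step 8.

x_post = 1.5125

step 1: x_pred=5.3901  r=-9.9401  x^+=1.4339  v^+=-5.6433  a^+=-3.3053
step 2: x_pred=-2.7773  r=0.4373  x^+=-2.6032  v^+=-7.4452  a^+=-3.1731
step 3: x_pred=-7.9234  r=7.9034  x^+=-4.7779  v^+=-4.3760  a^+=-0.7836
step 4: x_pred=-7.6903  r=6.7003  x^+=-5.0236  v^+=-0.5730  a^+=1.2422
step 5: x_pred=-5.1380  r=8.3280  x^+=-1.8235  v^+=5.5501  a^+=3.7601
step 6: x_pred=2.4193  r=-7.9193  x^+=-0.7326  v^+=2.8406  a^+=1.3658
step 7: x_pred=1.3280  r=-4.1380  x^+=-0.3189  v^+=1.0474  a^+=0.1147
step 8: x_pred=0.3637  r=2.8863  x^+=1.5125  v^+=2.9706  a^+=0.9873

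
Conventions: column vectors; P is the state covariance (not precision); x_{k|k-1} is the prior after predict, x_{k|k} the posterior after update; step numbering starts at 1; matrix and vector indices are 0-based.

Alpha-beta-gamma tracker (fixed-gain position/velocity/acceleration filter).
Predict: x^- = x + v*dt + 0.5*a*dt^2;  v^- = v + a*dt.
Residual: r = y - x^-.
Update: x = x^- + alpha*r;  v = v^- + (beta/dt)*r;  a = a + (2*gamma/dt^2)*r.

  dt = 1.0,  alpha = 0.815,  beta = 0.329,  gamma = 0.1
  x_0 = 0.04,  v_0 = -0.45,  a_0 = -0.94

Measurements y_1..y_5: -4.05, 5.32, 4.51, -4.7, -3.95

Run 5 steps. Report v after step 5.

step 1: x_pred=-0.8800  r=-3.1700  x^+=-3.4635  v^+=-2.4329  a^+=-1.5740
step 2: x_pred=-6.6835  r=12.0035  x^+=3.0994  v^+=-0.0578  a^+=0.8267
step 3: x_pred=3.4549  r=1.0551  x^+=4.3148  v^+=1.1160  a^+=1.0377
step 4: x_pred=5.9497  r=-10.6497  x^+=-2.7298  v^+=-1.3500  a^+=-1.0922
step 5: x_pred=-4.6259  r=0.6759  x^+=-4.0750  v^+=-2.2199  a^+=-0.9570

v_post = -2.2199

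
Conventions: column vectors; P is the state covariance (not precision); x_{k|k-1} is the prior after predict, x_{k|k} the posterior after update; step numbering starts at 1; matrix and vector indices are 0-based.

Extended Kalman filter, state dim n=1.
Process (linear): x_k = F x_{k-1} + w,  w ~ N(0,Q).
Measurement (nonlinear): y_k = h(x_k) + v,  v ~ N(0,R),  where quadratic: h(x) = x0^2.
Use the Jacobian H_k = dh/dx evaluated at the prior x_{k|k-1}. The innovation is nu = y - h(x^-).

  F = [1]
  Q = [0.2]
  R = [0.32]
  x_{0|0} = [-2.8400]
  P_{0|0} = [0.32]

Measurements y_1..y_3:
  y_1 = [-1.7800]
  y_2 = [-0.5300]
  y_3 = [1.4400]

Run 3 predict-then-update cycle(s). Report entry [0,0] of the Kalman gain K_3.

step 1: x^-=[-2.8400]  P^-=[0.5200]  H_jac=[-5.6800]  S=[17.0964]  K=[-0.1728]  nu=[-9.8456]  x^+=[-1.1391]  P^+=[0.0097]
step 2: x^-=[-1.1391]  P^-=[0.2097]  H_jac=[-2.2781]  S=[1.4085]  K=[-0.3392]  nu=[-1.8275]  x^+=[-0.5191]  P^+=[0.0477]
step 3: x^-=[-0.5191]  P^-=[0.2477]  H_jac=[-1.0383]  S=[0.5870]  K=[-0.4381]  nu=[1.1705]  x^+=[-1.0319]  P^+=[0.1350]

K[0,0] = -0.4381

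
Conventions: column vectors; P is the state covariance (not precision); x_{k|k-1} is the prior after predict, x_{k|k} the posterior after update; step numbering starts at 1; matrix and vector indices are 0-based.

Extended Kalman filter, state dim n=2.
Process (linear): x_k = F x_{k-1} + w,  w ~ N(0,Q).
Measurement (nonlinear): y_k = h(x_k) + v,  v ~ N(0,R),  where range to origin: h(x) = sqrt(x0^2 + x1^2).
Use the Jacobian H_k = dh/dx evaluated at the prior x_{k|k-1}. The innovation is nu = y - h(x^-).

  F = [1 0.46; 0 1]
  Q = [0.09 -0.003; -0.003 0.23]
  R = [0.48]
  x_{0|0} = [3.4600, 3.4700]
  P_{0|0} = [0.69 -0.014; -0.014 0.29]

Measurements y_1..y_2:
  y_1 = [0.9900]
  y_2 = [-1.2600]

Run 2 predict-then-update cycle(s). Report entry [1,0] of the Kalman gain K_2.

step 1: x^-=[5.0562, 3.4700]  P^-=[0.8285 0.1164; 0.1164 0.5200]  H_jac=[0.8245 0.5658]  S=[1.3183]  K=[0.5681; 0.2960]  nu=[-5.1424]  x^+=[2.1347, 1.9479]  P^+=[0.4030 -0.1053; -0.1053 0.4045]
step 2: x^-=[3.0308, 1.9479]  P^-=[0.4817 0.0778; 0.0778 0.6345]  H_jac=[0.8412 0.5407]  S=[1.0771]  K=[0.4153; 0.3792]  nu=[-4.8628]  x^+=[1.0114, 0.1038]  P^+=[0.2960 -0.0918; -0.0918 0.4796]

K[1,0] = 0.3792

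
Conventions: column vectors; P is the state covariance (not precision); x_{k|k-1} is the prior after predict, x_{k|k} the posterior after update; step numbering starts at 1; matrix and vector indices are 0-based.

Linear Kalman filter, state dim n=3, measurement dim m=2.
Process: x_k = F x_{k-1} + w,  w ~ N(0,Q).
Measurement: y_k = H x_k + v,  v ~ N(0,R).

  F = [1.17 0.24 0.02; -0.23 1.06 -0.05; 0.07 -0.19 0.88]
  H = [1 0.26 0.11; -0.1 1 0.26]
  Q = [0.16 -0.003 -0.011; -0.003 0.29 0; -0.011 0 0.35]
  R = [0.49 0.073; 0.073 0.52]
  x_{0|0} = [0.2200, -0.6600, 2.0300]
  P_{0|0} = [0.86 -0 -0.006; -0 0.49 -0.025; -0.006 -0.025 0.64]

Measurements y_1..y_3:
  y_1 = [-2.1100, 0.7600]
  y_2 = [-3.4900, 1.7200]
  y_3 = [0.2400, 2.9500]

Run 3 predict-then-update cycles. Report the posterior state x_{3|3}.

x_post = [-1.8915, 2.0580, 0.8608]

step 1: x^-=[0.1396, -0.8517, 1.9272]  P^-=[1.3652 -0.1103 0.0370; -0.1103 0.8902 -0.1630; 0.0370 -0.1630 0.8751]  S=[1.8675 0.0658; 0.0658 1.4183]  K=[0.7250 -0.2009; 0.0340 0.6039; 0.0472 0.0407]  nu=[-2.2401, 1.1246]  x^+=[-1.7103, -0.2487, 1.8672]  P^+=[0.3457 -0.0126 -0.0167; -0.0126 0.3680 -0.2028; -0.0167 -0.2028 0.8684]
step 2: x^-=[-2.0234, 0.0364, 1.5706]  P^-=[0.6449 -0.0190 -0.0409; -0.0190 0.7512 -0.3071; -0.0409 -0.3071 1.1036]  S=[1.1626 0.1521; 0.1521 1.1985]  K=[0.5663 -0.1504; 0.0499 0.5554; 0.0024 -0.0137]  nu=[-1.6488, 1.0729]  x^+=[-3.1185, 0.5500, 1.5520]  P^+=[0.2709 0.0016 -0.0437; 0.0016 0.3701 -0.2982; -0.0437 -0.2982 1.1033]
step 3: x^-=[-3.4856, 1.2227, 1.0429]  P^-=[0.5486 0.0190 -0.0935; 0.0190 0.7528 -0.3993; -0.0935 -0.3993 1.3134]  S=[1.0718 0.1758; 0.1758 1.1605]  K=[0.5284 -0.1319; 0.0697 0.5471; -0.0435 -0.0351]  nu=[3.2930, 1.1076]  x^+=[-1.8915, 2.0580, 0.8608]  P^+=[0.2536 0.0141 -0.0719; 0.0141 0.3869 -0.3691; -0.0719 -0.3691 1.3094]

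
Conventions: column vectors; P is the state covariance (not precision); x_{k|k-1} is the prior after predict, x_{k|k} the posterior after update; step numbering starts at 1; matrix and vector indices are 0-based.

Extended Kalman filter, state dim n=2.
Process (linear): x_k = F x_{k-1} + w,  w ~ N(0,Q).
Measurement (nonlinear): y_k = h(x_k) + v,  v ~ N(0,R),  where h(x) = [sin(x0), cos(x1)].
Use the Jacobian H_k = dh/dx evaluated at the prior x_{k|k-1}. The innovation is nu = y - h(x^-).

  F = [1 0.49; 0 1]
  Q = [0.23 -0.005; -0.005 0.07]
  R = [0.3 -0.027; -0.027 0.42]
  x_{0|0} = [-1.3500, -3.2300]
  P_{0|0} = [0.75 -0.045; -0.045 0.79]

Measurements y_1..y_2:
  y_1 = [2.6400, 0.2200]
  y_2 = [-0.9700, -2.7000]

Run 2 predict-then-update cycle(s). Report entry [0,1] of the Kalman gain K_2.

K[0,1] = -0.2229

step 1: x^-=[-2.9327, -3.2300]  P^-=[1.1256 0.3371; 0.3371 0.8600]  H_jac=[-0.9783 0.0000; 0.0000 -0.0883]  S=[1.3772 0.0021; 0.0021 0.4267]  K=[-0.7994 -0.0658; -0.2392 -0.1768]  nu=[2.8474, 1.2161]  x^+=[-5.2890, -4.1260]  P^+=[0.2433 0.0685; 0.0685 0.7677]
step 2: x^-=[-7.3108, -4.1260]  P^-=[0.7248 0.4396; 0.4396 0.8377]  H_jac=[0.5169 0.0000; 0.0000 -0.8329]  S=[0.4936 -0.2163; -0.2163 1.0012]  K=[0.6612 -0.2229; 0.1712 -0.6599]  nu=[-0.1140, -2.1466]  x^+=[-6.9076, -2.7289]  P^+=[0.3954 0.1338; 0.1338 0.3383]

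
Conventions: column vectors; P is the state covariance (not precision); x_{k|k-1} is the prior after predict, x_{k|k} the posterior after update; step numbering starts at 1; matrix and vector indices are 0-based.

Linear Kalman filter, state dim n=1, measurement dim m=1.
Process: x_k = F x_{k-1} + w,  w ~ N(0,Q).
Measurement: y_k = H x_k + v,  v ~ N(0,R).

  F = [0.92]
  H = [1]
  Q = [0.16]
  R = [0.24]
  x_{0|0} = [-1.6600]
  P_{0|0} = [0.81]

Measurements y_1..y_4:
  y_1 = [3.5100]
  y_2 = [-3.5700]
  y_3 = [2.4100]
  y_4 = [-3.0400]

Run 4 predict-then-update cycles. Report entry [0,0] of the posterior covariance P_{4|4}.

P_post[0,0] = 0.1268

step 1: x^-=[-1.5272]  P^-=[0.8456]  S=[1.0856]  K=[0.7789]  nu=[5.0372]  x^+=[2.3964]  P^+=[0.1869]
step 2: x^-=[2.2047]  P^-=[0.3182]  S=[0.5582]  K=[0.5701]  nu=[-5.7747]  x^+=[-1.0873]  P^+=[0.1368]
step 3: x^-=[-1.0003]  P^-=[0.2758]  S=[0.5158]  K=[0.5347]  nu=[3.4103]  x^+=[0.8232]  P^+=[0.1283]
step 4: x^-=[0.7573]  P^-=[0.2686]  S=[0.5086]  K=[0.5281]  nu=[-3.7973]  x^+=[-1.2482]  P^+=[0.1268]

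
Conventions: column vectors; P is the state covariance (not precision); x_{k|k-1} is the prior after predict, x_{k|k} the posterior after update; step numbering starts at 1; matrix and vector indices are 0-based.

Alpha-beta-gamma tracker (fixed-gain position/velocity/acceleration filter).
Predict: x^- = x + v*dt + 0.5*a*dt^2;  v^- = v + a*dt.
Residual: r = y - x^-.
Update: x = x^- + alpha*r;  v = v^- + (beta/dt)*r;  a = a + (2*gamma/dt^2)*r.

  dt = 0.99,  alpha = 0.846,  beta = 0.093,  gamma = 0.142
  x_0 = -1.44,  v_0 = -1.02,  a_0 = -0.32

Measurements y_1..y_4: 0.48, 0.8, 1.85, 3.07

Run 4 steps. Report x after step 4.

step 1: x_pred=-2.6066  r=3.0866  x^+=0.0047  v^+=-1.0468  a^+=0.5744
step 2: x_pred=-0.7502  r=1.5502  x^+=0.5613  v^+=-0.3326  a^+=1.0236
step 3: x_pred=0.7336  r=1.1164  x^+=1.6781  v^+=0.7857  a^+=1.3471
step 4: x_pred=3.1160  r=-0.0460  x^+=3.0771  v^+=2.1150  a^+=1.3337

x_post = 3.0771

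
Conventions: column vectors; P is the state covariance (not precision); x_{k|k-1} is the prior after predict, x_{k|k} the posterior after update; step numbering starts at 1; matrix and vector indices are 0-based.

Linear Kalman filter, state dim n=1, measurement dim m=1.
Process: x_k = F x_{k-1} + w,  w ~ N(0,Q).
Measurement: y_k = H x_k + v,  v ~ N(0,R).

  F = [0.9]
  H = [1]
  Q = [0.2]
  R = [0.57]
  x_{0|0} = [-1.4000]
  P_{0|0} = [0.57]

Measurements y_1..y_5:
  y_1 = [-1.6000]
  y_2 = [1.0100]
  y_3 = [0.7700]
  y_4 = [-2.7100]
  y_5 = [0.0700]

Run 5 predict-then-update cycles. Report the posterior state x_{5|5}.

x_post = [-0.5138]

step 1: x^-=[-1.2600]  P^-=[0.6617]  S=[1.2317]  K=[0.5372]  nu=[-0.3400]  x^+=[-1.4427]  P^+=[0.3062]
step 2: x^-=[-1.2984]  P^-=[0.4480]  S=[1.0180]  K=[0.4401]  nu=[2.3084]  x^+=[-0.2825]  P^+=[0.2509]
step 3: x^-=[-0.2542]  P^-=[0.4032]  S=[0.9732]  K=[0.4143]  nu=[1.0242]  x^+=[0.1701]  P^+=[0.2362]
step 4: x^-=[0.1531]  P^-=[0.3913]  S=[0.9613]  K=[0.4070]  nu=[-2.8631]  x^+=[-1.0123]  P^+=[0.2320]
step 5: x^-=[-0.9111]  P^-=[0.3879]  S=[0.9579]  K=[0.4050]  nu=[0.9811]  x^+=[-0.5138]  P^+=[0.2308]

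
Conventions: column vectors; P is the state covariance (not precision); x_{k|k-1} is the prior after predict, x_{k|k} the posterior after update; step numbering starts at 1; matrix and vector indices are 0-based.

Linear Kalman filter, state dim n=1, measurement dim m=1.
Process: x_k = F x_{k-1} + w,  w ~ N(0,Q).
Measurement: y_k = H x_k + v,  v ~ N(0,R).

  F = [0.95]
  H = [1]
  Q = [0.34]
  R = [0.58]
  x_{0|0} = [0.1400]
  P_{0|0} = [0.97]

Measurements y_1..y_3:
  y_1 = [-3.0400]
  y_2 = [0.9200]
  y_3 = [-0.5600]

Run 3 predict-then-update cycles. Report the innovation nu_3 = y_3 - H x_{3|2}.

innov = [-0.2085]

step 1: x^-=[0.1330]  P^-=[1.2154]  S=[1.7954]  K=[0.6770]  nu=[-3.1730]  x^+=[-2.0150]  P^+=[0.3926]
step 2: x^-=[-1.9142]  P^-=[0.6944]  S=[1.2744]  K=[0.5449]  nu=[2.8342]  x^+=[-0.3700]  P^+=[0.3160]
step 3: x^-=[-0.3515]  P^-=[0.6252]  S=[1.2052]  K=[0.5188]  nu=[-0.2085]  x^+=[-0.4596]  P^+=[0.3009]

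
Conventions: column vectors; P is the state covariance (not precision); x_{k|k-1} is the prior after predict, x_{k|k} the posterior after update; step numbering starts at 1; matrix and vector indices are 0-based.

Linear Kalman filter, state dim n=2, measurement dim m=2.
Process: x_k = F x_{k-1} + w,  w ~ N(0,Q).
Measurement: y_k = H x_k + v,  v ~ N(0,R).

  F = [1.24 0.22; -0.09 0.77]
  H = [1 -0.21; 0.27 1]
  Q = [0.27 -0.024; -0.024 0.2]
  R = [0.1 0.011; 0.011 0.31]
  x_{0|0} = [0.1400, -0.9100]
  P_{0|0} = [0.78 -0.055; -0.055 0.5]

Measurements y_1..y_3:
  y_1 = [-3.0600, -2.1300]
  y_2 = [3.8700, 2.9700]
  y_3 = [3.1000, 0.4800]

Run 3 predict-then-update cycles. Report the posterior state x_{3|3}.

step 1: x^-=[-0.0266, -0.7133]  P^-=[1.4635 -0.0778; -0.0778 0.5104]  S=[1.6187 0.2256; 0.2256 0.8851]  K=[0.8961 0.1302; -0.1984 0.6035]  nu=[-3.1832, -1.4095]  x^+=[-3.0625, -0.9325]  P^+=[0.0961 0.0243; 0.0243 0.1784]
step 2: x^-=[-4.0026, -0.4424]  P^-=[0.4397 0.0182; 0.0182 0.3032]  S=[0.5454 0.0832; 0.0832 0.6550]  K=[0.7824 0.1096; -0.1582 0.4904]  nu=[7.7797, 4.4931]  x^+=[2.5769, 0.5302]  P^+=[0.0836 0.0200; 0.0200 0.1449]
step 3: x^-=[3.3119, 0.1763]  P^-=[0.4165 0.0099; 0.0099 0.2838]  S=[0.5249 0.0732; 0.0732 0.6295]  K=[0.7751 0.1043; -0.1608 0.4738]  nu=[-0.1749, -0.5905]  x^+=[3.1148, -0.0753]  P^+=[0.0825 0.0186; 0.0186 0.1401]

x_post = [3.1148, -0.0753]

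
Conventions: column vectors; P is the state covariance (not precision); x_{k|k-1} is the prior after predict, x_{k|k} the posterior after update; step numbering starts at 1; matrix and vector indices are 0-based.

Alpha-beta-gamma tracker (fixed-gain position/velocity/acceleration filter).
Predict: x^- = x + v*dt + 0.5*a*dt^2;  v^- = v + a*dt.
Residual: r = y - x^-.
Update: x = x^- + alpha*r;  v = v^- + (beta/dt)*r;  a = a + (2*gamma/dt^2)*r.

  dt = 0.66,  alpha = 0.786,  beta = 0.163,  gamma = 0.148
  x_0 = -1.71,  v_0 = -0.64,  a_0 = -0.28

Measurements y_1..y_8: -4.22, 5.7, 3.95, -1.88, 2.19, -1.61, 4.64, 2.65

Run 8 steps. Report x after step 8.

step 1: x_pred=-2.1934  r=-2.0266  x^+=-3.7863  v^+=-1.3253  a^+=-1.6571
step 2: x_pred=-5.0219  r=10.7219  x^+=3.4055  v^+=0.2290  a^+=5.6287
step 3: x_pred=4.7826  r=-0.8326  x^+=4.1282  v^+=3.7383  a^+=5.0629
step 4: x_pred=7.6981  r=-9.5781  x^+=0.1697  v^+=4.7143  a^+=-1.4456
step 5: x_pred=2.9663  r=-0.7763  x^+=2.3561  v^+=3.5685  a^+=-1.9731
step 6: x_pred=4.2816  r=-5.8916  x^+=-0.3492  v^+=0.8111  a^+=-5.9766
step 7: x_pred=-1.1156  r=5.7556  x^+=3.4083  v^+=-1.7120  a^+=-2.0656
step 8: x_pred=1.8285  r=0.8215  x^+=2.4742  v^+=-2.8724  a^+=-1.5074

x_post = 2.4742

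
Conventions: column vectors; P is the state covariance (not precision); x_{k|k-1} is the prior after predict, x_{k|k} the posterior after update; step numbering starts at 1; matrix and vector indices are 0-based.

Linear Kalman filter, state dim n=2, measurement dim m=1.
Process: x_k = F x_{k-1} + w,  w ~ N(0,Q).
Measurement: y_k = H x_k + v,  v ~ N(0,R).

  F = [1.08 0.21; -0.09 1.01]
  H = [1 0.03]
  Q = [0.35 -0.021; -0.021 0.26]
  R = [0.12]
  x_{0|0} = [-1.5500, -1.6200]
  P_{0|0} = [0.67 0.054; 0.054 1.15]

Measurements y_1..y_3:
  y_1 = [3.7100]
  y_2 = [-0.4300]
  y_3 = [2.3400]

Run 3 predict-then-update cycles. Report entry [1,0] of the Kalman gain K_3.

step 1: x^-=[-2.0142, -1.4967]  P^-=[1.2067 0.2157; 0.2157 1.4287]  S=[1.3409]  K=[0.9047; 0.1928]  nu=[5.7691]  x^+=[3.2053, -0.3844]  P^+=[0.1091 -0.0182; -0.0182 1.3789]
step 2: x^-=[3.3809, -0.6767]  P^-=[0.5298 0.2413; 0.2413 1.6708]  S=[0.6658]  K=[0.8066; 0.4377]  nu=[-3.7906]  x^+=[0.3233, -2.3360]  P^+=[0.0966 0.0062; 0.0062 1.5432]
step 3: x^-=[-0.1414, -2.3884]  P^-=[0.5336 0.3036; 0.3036 1.8339]  S=[0.6734]  K=[0.8058; 0.5325]  nu=[2.5531]  x^+=[1.9159, -1.0289]  P^+=[0.0963 0.0146; 0.0146 1.6429]

K[1,0] = 0.5325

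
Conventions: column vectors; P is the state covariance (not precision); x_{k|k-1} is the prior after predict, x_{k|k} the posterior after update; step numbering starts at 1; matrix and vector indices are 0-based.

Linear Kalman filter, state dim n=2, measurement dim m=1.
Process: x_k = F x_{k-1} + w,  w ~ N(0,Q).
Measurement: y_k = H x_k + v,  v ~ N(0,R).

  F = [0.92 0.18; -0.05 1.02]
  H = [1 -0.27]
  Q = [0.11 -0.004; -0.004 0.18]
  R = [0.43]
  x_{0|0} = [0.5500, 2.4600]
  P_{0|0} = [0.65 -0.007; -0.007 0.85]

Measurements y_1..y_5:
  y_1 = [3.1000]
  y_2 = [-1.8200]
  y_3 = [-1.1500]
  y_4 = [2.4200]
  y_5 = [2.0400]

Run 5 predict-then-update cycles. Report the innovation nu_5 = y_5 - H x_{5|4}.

innov = [0.6522]

step 1: x^-=[0.9488, 2.4817]  P^-=[0.6854 0.1157; 0.1157 1.0667]  S=[1.1307]  K=[0.5785; -0.1524]  nu=[2.8213]  x^+=[2.5810, 2.0517]  P^+=[0.3069 0.2154; 0.2154 1.0404]
step 2: x^-=[2.7438, 1.9636]  P^-=[0.4748 0.3731; 0.3731 1.2412]  S=[0.7939]  K=[0.4712; 0.0478]  nu=[-4.0337]  x^+=[0.8430, 1.7709]  P^+=[0.2985 0.3552; 0.3552 1.2394]
step 3: x^-=[1.0944, 1.7642]  P^-=[0.5205 0.5399; 0.5399 1.4340]  S=[0.7634]  K=[0.4908; 0.2001]  nu=[-1.7680]  x^+=[0.2266, 1.4104]  P^+=[0.3366 0.4650; 0.4650 1.4035]
step 4: x^-=[0.4624, 1.4273]  P^-=[0.5944 0.6703; 0.6703 1.5936]  S=[0.7785]  K=[0.5309; 0.3084]  nu=[2.3430]  x^+=[1.7064, 2.1498]  P^+=[0.3749 0.5429; 0.5429 1.5195]
step 5: x^-=[1.9568, 2.1075]  P^-=[0.6563 0.7623; 0.7623 1.7065]  S=[0.7991]  K=[0.5638; 0.3773]  nu=[0.6522]  x^+=[2.3245, 2.3536]  P^+=[0.4023 0.5923; 0.5923 1.5927]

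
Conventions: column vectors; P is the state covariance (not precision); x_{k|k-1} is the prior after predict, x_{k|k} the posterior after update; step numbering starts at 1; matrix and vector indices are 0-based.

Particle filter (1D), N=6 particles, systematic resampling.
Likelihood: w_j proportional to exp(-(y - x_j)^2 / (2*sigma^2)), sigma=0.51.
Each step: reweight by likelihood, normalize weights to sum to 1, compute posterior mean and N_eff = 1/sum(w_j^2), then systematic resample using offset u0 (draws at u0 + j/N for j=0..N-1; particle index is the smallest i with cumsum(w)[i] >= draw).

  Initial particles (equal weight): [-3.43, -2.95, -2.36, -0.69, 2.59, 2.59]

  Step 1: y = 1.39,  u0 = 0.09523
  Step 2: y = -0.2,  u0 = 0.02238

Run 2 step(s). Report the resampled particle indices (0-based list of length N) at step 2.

step 1: w=[0.0000, 0.0000, 0.0000, 0.0019, 0.4990, 0.4990]  mean=2.5836  Neff=2.0078  idx=[4, 4, 4, 5, 5, 5]
step 2: w=[0.1667, 0.1667, 0.1667, 0.1667, 0.1667, 0.1667]  mean=2.5900  Neff=6.0000  idx=[0, 1, 2, 3, 4, 5]

resampled_idx = [0, 1, 2, 3, 4, 5]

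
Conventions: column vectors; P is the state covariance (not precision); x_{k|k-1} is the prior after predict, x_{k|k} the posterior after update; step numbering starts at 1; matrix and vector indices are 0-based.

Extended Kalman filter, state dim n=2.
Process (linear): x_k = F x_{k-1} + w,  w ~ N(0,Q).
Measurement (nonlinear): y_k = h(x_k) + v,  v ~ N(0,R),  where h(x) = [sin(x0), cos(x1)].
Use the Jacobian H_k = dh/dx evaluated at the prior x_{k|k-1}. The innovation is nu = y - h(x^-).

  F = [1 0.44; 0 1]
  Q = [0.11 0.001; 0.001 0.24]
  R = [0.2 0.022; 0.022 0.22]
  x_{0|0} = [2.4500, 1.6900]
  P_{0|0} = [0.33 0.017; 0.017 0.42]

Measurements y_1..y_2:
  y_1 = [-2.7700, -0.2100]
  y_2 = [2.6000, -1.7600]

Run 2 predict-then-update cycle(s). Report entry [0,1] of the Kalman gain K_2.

step 1: x^-=[3.1936, 1.6900]  P^-=[0.5363 0.2028; 0.2028 0.6600]  H_jac=[-0.9986 0.0000; 0.0000 -0.9929]  S=[0.7348 0.2231; 0.2231 0.8707]  K=[-0.7142 -0.0483; -0.0511 -0.7396]  nu=[-2.7180, -0.0911]  x^+=[5.1391, 1.8962]  P^+=[0.1441 0.0265; 0.0265 0.1650]
step 2: x^-=[5.9734, 1.8962]  P^-=[0.3094 0.1001; 0.1001 0.4050]  H_jac=[0.9524 0.0000; 0.0000 -0.9475]  S=[0.4806 -0.0684; -0.0684 0.5836]  K=[0.5999 -0.0923; 0.1067 -0.6450]  nu=[2.9049, -1.4403]  x^+=[7.8490, 3.1351]  P^+=[0.1239 0.0075; 0.0075 0.1473]

K[0,1] = -0.0923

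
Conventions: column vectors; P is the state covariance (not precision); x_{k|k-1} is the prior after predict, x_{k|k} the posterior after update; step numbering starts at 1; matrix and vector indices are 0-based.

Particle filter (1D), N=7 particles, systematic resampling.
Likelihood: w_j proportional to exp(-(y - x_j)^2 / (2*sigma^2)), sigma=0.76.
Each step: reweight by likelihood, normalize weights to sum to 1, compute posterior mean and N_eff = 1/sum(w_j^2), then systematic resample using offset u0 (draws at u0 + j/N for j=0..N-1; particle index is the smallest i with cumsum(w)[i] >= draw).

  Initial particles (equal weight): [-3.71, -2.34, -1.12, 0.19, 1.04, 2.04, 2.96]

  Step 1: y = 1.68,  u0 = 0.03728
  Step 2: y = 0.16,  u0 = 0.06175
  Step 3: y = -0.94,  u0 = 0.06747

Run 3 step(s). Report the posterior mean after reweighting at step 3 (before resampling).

step 1: w=[0.0000, 0.0000, 0.0006, 0.0737, 0.3534, 0.4503, 0.1220]  mean=1.6606  Neff=2.8736  idx=[3, 4, 4, 5, 5, 5, 6]
step 2: w=[0.4617, 0.2364, 0.2364, 0.0217, 0.0217, 0.0217, 0.0005]  mean=0.7136  Neff=3.0644  idx=[0, 0, 0, 1, 1, 2, 2]
step 3: w=[0.2936, 0.2936, 0.2936, 0.0298, 0.0298, 0.0298, 0.0298]  mean=0.2913  Neff=3.8140  idx=[0, 0, 1, 1, 2, 2, 4]

post_mean = 0.2913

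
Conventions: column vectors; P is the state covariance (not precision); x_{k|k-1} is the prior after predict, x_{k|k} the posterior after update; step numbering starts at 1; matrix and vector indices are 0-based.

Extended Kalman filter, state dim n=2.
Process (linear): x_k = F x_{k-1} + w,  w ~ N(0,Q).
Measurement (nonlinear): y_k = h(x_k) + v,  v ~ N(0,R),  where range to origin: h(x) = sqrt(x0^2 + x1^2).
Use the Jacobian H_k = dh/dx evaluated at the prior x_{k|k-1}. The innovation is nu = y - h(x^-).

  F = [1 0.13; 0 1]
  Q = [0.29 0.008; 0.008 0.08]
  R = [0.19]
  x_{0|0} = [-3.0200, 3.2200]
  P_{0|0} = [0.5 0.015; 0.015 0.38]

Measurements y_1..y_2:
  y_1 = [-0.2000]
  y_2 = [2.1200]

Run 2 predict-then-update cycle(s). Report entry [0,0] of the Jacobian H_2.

H_jac[0,0] = 0.2118

step 1: x^-=[-2.6014, 3.2200]  P^-=[0.8003 0.0724; 0.0724 0.4600]  H_jac=[-0.6284 0.7779]  S=[0.7136]  K=[-0.6259; 0.4377]  nu=[-4.3395]  x^+=[0.1146, 1.3208]  P^+=[0.5208 0.2679; 0.2679 0.3233]
step 2: x^-=[0.2863, 1.3208]  P^-=[0.8859 0.3179; 0.3179 0.4033]  H_jac=[0.2118 0.9773]  S=[0.7466]  K=[0.6675; 0.6181]  nu=[0.7686]  x^+=[0.7993, 1.7959]  P^+=[0.5533 0.0099; 0.0099 0.1180]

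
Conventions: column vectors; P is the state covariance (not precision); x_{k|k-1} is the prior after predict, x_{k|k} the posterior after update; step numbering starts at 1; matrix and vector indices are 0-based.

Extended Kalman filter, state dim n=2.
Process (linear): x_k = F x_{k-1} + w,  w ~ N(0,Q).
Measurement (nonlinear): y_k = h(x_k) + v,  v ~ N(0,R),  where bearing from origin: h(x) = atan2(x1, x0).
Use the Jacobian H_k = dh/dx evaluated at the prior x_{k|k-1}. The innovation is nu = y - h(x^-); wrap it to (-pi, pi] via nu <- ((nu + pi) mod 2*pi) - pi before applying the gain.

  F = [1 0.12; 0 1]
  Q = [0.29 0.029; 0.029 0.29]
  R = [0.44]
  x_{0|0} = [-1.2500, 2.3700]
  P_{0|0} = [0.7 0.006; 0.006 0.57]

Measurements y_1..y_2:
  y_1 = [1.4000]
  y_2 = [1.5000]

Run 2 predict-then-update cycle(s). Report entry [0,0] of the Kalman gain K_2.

K[0,0] = -0.6920

step 1: x^-=[-0.9656, 2.3700]  P^-=[0.9996 0.1034; 0.1034 0.8600]  H_jac=[-0.3619 -0.1474]  S=[0.6006]  K=[-0.6277; -0.2734]  nu=[-0.5577]  x^+=[-0.6156, 2.5225]  P^+=[0.7630 0.0003; 0.0003 0.8151]
step 2: x^-=[-0.3129, 2.5225]  P^-=[1.0648 0.1271; 0.1271 1.1051]  H_jac=[-0.3904 -0.0484]  S=[0.6097]  K=[-0.6920; -0.1692]  nu=[-0.1942]  x^+=[-0.1785, 2.5553]  P^+=[0.7729 0.0558; 0.0558 1.0877]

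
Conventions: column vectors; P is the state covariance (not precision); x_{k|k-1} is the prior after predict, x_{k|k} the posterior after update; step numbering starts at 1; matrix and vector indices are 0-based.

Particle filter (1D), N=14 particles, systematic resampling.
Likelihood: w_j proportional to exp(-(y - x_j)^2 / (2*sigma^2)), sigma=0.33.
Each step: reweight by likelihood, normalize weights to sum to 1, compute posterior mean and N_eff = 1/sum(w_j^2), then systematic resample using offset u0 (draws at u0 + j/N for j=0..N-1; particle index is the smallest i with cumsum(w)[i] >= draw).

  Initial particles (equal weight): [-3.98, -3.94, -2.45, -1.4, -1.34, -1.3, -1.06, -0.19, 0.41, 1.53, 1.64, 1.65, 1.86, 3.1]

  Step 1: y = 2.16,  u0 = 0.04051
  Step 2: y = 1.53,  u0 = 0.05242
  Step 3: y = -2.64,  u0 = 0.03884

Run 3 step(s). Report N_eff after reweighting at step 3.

N_eff = 2.1424

step 1: w=[0.0000, 0.0000, 0.0000, 0.0000, 0.0000, 0.0000, 0.0000, 0.0000, 0.0000, 0.1129, 0.2017, 0.2115, 0.4618, 0.0121]  mean=1.7489  Neff=3.2092  idx=[9, 9, 10, 10, 11, 11, 11, 12, 12, 12, 12, 12, 12, 12]
step 2: w=[0.0914, 0.0914, 0.0864, 0.0864, 0.0855, 0.0855, 0.0855, 0.0554, 0.0554, 0.0554, 0.0554, 0.0554, 0.0554, 0.0554]  mean=1.7078  Neff=13.3220  idx=[0, 1, 2, 2, 3, 4, 5, 6, 7, 8, 9, 11, 12, 13]
step 3: w=[0.4830, 0.4830, 0.0068, 0.0068, 0.0068, 0.0046, 0.0046, 0.0046, 0.0000, 0.0000, 0.0000, 0.0000, 0.0000, 0.0000]  mean=1.5339  Neff=2.1424  idx=[0, 0, 0, 0, 0, 0, 0, 1, 1, 1, 1, 1, 1, 2]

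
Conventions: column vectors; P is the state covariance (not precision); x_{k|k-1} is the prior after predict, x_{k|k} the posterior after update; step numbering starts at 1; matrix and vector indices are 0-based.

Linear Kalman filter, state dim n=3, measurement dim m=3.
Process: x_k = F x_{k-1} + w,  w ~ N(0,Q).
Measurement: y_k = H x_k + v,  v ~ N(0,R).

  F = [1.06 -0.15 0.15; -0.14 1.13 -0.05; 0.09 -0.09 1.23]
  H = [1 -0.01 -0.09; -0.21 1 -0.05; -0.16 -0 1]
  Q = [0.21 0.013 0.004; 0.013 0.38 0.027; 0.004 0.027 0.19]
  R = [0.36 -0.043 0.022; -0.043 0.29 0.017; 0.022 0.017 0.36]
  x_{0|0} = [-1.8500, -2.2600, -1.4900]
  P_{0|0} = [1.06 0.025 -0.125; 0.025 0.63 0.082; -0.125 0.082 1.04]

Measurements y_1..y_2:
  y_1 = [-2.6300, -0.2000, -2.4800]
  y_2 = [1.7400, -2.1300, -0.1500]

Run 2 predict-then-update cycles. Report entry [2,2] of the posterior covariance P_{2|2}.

P_post[2,2] = 0.2454

step 1: x^-=[-1.8455, -2.2203, -1.7958]  P^-=[1.3872 -0.2047 0.1219; -0.2047 1.1889 0.0249; 0.1219 0.0249 1.7309]  S=[1.7435 -0.5495 -0.2327; -0.5495 1.6304 0.0101; -0.2327 0.0101 2.0874]  K=[0.7817 -0.0447 0.0394; 0.1314 0.7988 0.0384; 0.0812 -0.0313 0.8291]  nu=[-0.9683, 1.5430, -0.9795]  x^+=[-2.7100, -1.1526, -2.7347]  P^+=[0.2913 0.0191 0.0772; 0.0191 0.2324 0.0334; 0.0772 0.0334 0.3121]
step 2: x^-=[-3.1099, -0.7863, -3.5039]  P^-=[0.5666 -0.0485 0.1856; -0.0485 0.6744 0.0156; 0.1856 0.0156 0.6758]  S=[0.8997 -0.2214 0.0585; -0.2214 1.0138 -0.0119; 0.0585 -0.0119 0.9909]  K=[0.5972 -0.0432 0.0600; 0.1073 0.6982 0.0256; 0.0892 -0.0293 0.6464]  nu=[4.5267, -2.1720, 2.8563]  x^+=[-0.1416, -1.7443, -1.1901]  P^+=[0.2246 0.0135 0.0699; 0.0135 0.2024 0.0256; 0.0699 0.0256 0.2454]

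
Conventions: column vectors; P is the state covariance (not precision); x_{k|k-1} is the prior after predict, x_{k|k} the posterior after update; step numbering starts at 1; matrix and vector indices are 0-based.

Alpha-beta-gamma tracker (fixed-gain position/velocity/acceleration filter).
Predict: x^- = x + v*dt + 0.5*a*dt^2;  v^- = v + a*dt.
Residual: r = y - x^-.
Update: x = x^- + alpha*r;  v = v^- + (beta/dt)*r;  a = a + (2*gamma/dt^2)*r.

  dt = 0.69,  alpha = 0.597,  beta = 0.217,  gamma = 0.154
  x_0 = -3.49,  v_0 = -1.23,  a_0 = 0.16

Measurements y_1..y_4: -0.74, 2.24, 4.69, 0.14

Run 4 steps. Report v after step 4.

step 1: x_pred=-4.3006  r=3.5606  x^+=-2.1749  v^+=0.0002  a^+=2.4634
step 2: x_pred=-1.5884  r=3.8284  x^+=0.6972  v^+=2.9040  a^+=4.9401
step 3: x_pred=3.8769  r=0.8131  x^+=4.3623  v^+=6.5683  a^+=5.4661
step 4: x_pred=10.1957  r=-10.0557  x^+=4.1924  v^+=7.1775  a^+=-1.0391

v_post = 7.1775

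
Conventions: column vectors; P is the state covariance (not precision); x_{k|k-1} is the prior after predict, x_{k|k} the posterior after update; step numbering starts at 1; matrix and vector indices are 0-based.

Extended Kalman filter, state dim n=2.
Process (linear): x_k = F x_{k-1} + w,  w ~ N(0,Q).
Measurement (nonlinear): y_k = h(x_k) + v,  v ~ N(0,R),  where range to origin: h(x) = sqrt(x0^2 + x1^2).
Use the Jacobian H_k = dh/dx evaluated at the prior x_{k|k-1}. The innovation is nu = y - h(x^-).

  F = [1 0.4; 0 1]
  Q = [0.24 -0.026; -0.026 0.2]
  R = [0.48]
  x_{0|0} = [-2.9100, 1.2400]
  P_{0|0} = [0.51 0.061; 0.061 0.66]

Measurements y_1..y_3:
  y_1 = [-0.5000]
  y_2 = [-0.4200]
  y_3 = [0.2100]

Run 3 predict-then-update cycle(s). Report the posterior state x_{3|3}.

step 1: x^-=[-2.4140, 1.2400]  P^-=[0.9044 0.2990; 0.2990 0.8600]  H_jac=[-0.8895 0.4569]  S=[1.1321]  K=[-0.5899; 0.1122]  nu=[-3.2139]  x^+=[-0.5180, 0.8795]  P^+=[0.5104 0.3739; 0.3739 0.8458]
step 2: x^-=[-0.1662, 0.8795]  P^-=[1.1849 0.6862; 0.6862 1.0458]  H_jac=[-0.1857 0.9826]  S=[1.2801]  K=[0.3548; 0.7032]  nu=[-1.3151]  x^+=[-0.6329, -0.0452]  P^+=[1.0237 0.3668; 0.3668 0.4128]
step 3: x^-=[-0.6510, -0.0452]  P^-=[1.6232 0.5060; 0.5060 0.6128]  H_jac=[-0.9976 -0.0693]  S=[2.1683]  K=[-0.7630; -0.2524]  nu=[-0.4425]  x^+=[-0.3133, 0.0665]  P^+=[0.3610 0.0885; 0.0885 0.4747]

x_post = [-0.3133, 0.0665]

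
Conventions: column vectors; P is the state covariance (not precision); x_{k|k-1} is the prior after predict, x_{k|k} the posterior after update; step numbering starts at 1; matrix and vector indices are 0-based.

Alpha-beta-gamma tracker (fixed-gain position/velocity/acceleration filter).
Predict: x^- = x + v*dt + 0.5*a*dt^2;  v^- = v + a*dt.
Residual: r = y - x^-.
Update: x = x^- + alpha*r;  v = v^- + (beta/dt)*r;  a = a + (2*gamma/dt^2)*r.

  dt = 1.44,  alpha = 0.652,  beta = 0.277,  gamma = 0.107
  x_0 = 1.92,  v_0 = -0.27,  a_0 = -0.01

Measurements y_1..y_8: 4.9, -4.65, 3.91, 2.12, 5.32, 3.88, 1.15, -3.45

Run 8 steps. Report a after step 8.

step 1: x_pred=1.5208  r=3.3792  x^+=3.7240  v^+=0.3656  a^+=0.3387
step 2: x_pred=4.6017  r=-9.2517  x^+=-1.4304  v^+=-0.9263  a^+=-0.6161
step 3: x_pred=-3.4030  r=7.3130  x^+=1.3651  v^+=-0.4067  a^+=0.1387
step 4: x_pred=0.9232  r=1.1968  x^+=1.7035  v^+=0.0232  a^+=0.2622
step 5: x_pred=2.0087  r=3.3113  x^+=4.1677  v^+=1.0377  a^+=0.6039
step 6: x_pred=6.2880  r=-2.4080  x^+=4.7180  v^+=1.4441  a^+=0.3554
step 7: x_pred=7.1659  r=-6.0159  x^+=3.2435  v^+=0.7986  a^+=-0.2655
step 8: x_pred=4.1182  r=-7.5682  x^+=-0.8163  v^+=-1.0395  a^+=-1.0465

a_post = -1.0465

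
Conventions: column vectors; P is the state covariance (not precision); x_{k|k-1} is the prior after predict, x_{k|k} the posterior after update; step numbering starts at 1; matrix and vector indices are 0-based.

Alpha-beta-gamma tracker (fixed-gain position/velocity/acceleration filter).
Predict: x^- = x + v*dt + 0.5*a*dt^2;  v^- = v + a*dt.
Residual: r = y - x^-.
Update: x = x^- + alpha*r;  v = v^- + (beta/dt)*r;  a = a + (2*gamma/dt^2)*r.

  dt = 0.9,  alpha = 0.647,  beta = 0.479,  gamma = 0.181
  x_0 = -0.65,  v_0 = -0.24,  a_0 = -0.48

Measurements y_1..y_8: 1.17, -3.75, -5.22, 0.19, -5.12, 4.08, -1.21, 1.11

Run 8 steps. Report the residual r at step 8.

step 1: x_pred=-1.0604  r=2.2304  x^+=0.3827  v^+=0.5151  a^+=0.5168
step 2: x_pred=1.0555  r=-4.8055  x^+=-2.0536  v^+=-1.5774  a^+=-1.6309
step 3: x_pred=-4.1338  r=-1.0862  x^+=-4.8366  v^+=-3.6233  a^+=-2.1163
step 4: x_pred=-8.9546  r=9.1446  x^+=-3.0381  v^+=-0.6610  a^+=1.9706
step 5: x_pred=-2.8348  r=-2.2852  x^+=-4.3133  v^+=-0.1037  a^+=0.9493
step 6: x_pred=-4.0222  r=8.1022  x^+=1.2199  v^+=5.0629  a^+=4.5703
step 7: x_pred=7.6275  r=-8.8375  x^+=1.9096  v^+=4.4726  a^+=0.6207
step 8: x_pred=6.1864  r=-5.0764  x^+=2.9020  v^+=2.3295  a^+=-1.6480

resid = -5.0764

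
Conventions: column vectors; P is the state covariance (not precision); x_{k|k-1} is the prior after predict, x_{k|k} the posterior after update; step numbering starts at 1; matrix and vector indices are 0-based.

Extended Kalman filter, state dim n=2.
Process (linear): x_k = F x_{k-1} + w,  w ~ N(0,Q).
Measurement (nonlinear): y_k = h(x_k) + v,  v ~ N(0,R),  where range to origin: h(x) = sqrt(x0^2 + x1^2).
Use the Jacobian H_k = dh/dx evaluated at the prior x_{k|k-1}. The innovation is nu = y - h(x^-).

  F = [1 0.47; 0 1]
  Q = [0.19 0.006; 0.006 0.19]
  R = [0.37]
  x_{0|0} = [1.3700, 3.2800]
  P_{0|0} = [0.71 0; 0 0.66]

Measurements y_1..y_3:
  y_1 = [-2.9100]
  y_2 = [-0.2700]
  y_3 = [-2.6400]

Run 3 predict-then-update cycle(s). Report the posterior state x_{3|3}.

x_post = [1.2163, 0.9921]

step 1: x^-=[2.9116, 3.2800]  P^-=[1.0458 0.3162; 0.3162 0.8500]  H_jac=[0.6639 0.7479]  S=[1.6203]  K=[0.5744; 0.5219]  nu=[-7.2959]  x^+=[-1.2794, -0.5276]  P^+=[0.5111 -0.1695; -0.1695 0.4087]
step 2: x^-=[-1.5274, -0.5276]  P^-=[0.6321 0.0286; 0.0286 0.5987]  H_jac=[-0.9452 -0.3265]  S=[1.0161]  K=[-0.5971; -0.2189]  nu=[-1.8859]  x^+=[-0.4013, -0.1147]  P^+=[0.2698 -0.1043; -0.1043 0.5500]
step 3: x^-=[-0.4552, -0.1147]  P^-=[0.4832 0.1602; 0.1602 0.7400]  H_jac=[-0.9697 -0.2444]  S=[0.9445]  K=[-0.5376; -0.3560]  nu=[-3.1094]  x^+=[1.2163, 0.9921]  P^+=[0.2103 -0.0205; -0.0205 0.6203]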